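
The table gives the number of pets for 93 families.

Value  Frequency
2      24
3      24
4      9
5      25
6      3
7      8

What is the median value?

Cumulative frequencies: 24, 48, 57, 82, 85, 93
n = 93, so the median is the value in position (n+1)/2 = 47.
Position 47 falls at value 3.

3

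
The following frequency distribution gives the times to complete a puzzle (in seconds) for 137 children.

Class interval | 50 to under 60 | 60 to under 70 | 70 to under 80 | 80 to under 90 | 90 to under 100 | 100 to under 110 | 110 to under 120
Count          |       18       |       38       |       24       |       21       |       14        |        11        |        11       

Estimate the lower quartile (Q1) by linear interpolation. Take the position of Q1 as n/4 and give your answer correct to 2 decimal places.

64.28

Cumulative frequencies: 18, 56, 80, 101, 115, 126, 137
n = 137; position = n/4 = 34.25.
This falls in the class 60 to under 70: L = 60, F = 18, f = 38, h = 10.
Lower quartile ≈ 60 + ((34.25 − 18) / 38) × 10 = 64.2763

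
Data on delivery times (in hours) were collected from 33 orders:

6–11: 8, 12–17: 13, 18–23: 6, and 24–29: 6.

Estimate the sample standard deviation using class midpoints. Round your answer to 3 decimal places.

Midpoints: 8.5, 14.5, 20.5, 26.5
n = 33, Σfm = 538.5, mean = 16.3182
Σfm² = 10046.25
Σf(m − x̄)² = Σfm² − (Σfm)²/n = 10046.25 − 538.5²/33 = 1258.9091
Sample variance = 1258.9091 / 32 = 39.3409
Standard deviation = √39.3409 = 6.2722

6.272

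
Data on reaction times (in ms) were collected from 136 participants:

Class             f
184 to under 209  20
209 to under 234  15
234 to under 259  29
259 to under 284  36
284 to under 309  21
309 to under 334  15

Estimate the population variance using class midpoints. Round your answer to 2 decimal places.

Midpoints: 196.5, 221.5, 246.5, 271.5, 296.5, 321.5
n = 136, Σfm = 35224, mean = 259.0000
Σfm² = 9320516
Σf(m − x̄)² = Σfm² − (Σfm)²/n = 9320516 − 35224²/136 = 197500.0000
Population variance = 197500.0000 / 136 = 1452.2059

1452.21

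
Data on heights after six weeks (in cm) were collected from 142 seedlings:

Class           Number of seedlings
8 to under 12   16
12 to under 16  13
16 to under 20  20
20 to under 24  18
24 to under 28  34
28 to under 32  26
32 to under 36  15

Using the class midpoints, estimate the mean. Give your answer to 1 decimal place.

Midpoints: 10, 14, 18, 22, 26, 30, 34
Σfm = 16×10 + 13×14 + 20×18 + 18×22 + 34×26 + 26×30 + 15×34 = 3272
n = Σf = 142
Mean = 3272 / 142 = 23.0423

23.0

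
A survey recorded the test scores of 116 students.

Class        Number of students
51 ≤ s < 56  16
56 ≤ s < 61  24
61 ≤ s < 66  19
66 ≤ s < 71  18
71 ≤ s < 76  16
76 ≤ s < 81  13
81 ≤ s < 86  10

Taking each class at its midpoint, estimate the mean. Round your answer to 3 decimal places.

66.647

Midpoints: 53.5, 58.5, 63.5, 68.5, 73.5, 78.5, 83.5
Σfm = 16×53.5 + 24×58.5 + 19×63.5 + 18×68.5 + 16×73.5 + 13×78.5 + 10×83.5 = 7731
n = Σf = 116
Mean = 7731 / 116 = 66.6466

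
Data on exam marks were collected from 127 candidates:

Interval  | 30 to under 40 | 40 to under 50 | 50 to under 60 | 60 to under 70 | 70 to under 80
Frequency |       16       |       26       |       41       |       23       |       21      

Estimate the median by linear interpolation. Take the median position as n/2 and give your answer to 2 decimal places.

55.24

Cumulative frequencies: 16, 42, 83, 106, 127
n = 127; position = n/2 = 63.5.
This falls in the class 50 to under 60: L = 50, F = 42, f = 41, h = 10.
Median ≈ 50 + ((63.5 − 42) / 41) × 10 = 55.2439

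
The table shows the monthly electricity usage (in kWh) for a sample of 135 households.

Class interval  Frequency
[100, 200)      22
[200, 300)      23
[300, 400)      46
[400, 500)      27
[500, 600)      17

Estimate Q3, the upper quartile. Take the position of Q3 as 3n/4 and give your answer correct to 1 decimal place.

Cumulative frequencies: 22, 45, 91, 118, 135
n = 135; position = 3n/4 = 101.25.
This falls in the class [400, 500): L = 400, F = 91, f = 27, h = 100.
Upper quartile ≈ 400 + ((101.25 − 91) / 27) × 100 = 437.9630

438.0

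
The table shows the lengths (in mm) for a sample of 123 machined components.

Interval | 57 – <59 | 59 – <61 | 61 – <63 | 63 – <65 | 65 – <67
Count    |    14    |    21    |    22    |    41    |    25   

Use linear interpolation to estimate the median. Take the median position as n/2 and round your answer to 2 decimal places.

Cumulative frequencies: 14, 35, 57, 98, 123
n = 123; position = n/2 = 61.5.
This falls in the class 63 – <65: L = 63, F = 57, f = 41, h = 2.
Median ≈ 63 + ((61.5 − 57) / 41) × 2 = 63.2195

63.22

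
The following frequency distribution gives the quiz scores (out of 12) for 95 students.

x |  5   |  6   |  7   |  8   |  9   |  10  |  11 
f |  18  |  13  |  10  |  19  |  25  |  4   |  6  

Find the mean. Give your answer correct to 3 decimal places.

Values: 5, 6, 7, 8, 9, 10, 11
Σfx = 18×5 + 13×6 + 10×7 + 19×8 + 25×9 + 4×10 + 6×11 = 721
n = Σf = 95
Mean = 721 / 95 = 7.5895

7.589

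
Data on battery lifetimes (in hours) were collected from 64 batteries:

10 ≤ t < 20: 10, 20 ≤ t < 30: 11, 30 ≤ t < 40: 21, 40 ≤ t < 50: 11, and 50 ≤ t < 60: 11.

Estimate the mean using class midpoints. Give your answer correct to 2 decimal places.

35.31

Midpoints: 15, 25, 35, 45, 55
Σfm = 10×15 + 11×25 + 21×35 + 11×45 + 11×55 = 2260
n = Σf = 64
Mean = 2260 / 64 = 35.3125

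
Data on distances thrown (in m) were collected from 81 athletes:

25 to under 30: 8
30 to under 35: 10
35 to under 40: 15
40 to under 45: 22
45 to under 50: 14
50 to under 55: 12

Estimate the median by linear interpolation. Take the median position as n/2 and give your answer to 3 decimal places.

41.705

Cumulative frequencies: 8, 18, 33, 55, 69, 81
n = 81; position = n/2 = 40.5.
This falls in the class 40 to under 45: L = 40, F = 33, f = 22, h = 5.
Median ≈ 40 + ((40.5 − 33) / 22) × 5 = 41.7045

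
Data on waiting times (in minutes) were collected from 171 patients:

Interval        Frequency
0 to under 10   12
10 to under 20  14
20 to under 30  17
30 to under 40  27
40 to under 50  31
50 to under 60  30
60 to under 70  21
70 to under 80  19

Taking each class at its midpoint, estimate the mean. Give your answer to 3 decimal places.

Midpoints: 5, 15, 25, 35, 45, 55, 65, 75
Σfm = 12×5 + 14×15 + 17×25 + 27×35 + 31×45 + 30×55 + 21×65 + 19×75 = 7475
n = Σf = 171
Mean = 7475 / 171 = 43.7135

43.713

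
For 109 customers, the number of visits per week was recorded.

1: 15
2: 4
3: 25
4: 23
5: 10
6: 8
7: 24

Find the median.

Cumulative frequencies: 15, 19, 44, 67, 77, 85, 109
n = 109, so the median is the value in position (n+1)/2 = 55.
Position 55 falls at value 4.

4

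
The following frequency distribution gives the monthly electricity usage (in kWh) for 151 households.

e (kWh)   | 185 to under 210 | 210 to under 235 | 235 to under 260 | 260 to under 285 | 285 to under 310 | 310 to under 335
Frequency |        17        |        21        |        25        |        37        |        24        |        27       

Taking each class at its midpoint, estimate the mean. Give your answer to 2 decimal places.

Midpoints: 197.5, 222.5, 247.5, 272.5, 297.5, 322.5
Σfm = 17×197.5 + 21×222.5 + 25×247.5 + 37×272.5 + 24×297.5 + 27×322.5 = 40147.5
n = Σf = 151
Mean = 40147.5 / 151 = 265.8775

265.88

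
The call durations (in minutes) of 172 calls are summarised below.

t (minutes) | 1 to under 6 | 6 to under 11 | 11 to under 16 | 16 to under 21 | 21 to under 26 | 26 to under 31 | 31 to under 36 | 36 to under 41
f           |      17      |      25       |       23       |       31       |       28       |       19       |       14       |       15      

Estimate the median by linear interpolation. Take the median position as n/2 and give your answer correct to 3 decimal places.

19.387

Cumulative frequencies: 17, 42, 65, 96, 124, 143, 157, 172
n = 172; position = n/2 = 86.
This falls in the class 16 to under 21: L = 16, F = 65, f = 31, h = 5.
Median ≈ 16 + ((86 − 65) / 31) × 5 = 19.3871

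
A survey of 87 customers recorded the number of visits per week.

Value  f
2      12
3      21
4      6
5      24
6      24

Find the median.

5

Cumulative frequencies: 12, 33, 39, 63, 87
n = 87, so the median is the value in position (n+1)/2 = 44.
Position 44 falls at value 5.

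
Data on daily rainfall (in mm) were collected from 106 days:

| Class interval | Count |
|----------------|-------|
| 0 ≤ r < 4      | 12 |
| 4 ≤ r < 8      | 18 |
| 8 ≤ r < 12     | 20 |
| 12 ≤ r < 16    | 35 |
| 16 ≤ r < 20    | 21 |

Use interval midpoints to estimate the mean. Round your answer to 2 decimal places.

11.32

Midpoints: 2, 6, 10, 14, 18
Σfm = 12×2 + 18×6 + 20×10 + 35×14 + 21×18 = 1200
n = Σf = 106
Mean = 1200 / 106 = 11.3208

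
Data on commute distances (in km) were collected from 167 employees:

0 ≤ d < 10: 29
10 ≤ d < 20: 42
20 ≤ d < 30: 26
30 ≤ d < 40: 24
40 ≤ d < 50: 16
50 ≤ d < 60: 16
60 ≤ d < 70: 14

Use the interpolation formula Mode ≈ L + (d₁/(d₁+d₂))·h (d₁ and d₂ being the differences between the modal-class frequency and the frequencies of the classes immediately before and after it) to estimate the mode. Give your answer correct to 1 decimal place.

14.5

Modal class: 10 ≤ d < 20 (highest frequency 42).
d₁ = 42 − 29 = 13, d₂ = 42 − 26 = 16
Mode ≈ 10 + (13/(13+16)) × 10 = 10 + 4.4828 = 14.4828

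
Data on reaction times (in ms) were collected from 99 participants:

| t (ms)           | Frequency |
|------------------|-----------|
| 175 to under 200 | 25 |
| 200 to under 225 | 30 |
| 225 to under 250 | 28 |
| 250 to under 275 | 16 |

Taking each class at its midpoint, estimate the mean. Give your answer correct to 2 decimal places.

Midpoints: 187.5, 212.5, 237.5, 262.5
Σfm = 25×187.5 + 30×212.5 + 28×237.5 + 16×262.5 = 21912.5
n = Σf = 99
Mean = 21912.5 / 99 = 221.3384

221.34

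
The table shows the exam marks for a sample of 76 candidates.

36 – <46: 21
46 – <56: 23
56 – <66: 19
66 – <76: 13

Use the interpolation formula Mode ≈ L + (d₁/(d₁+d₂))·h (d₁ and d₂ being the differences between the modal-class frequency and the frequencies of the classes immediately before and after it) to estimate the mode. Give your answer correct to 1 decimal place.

Modal class: 46 – <56 (highest frequency 23).
d₁ = 23 − 21 = 2, d₂ = 23 − 19 = 4
Mode ≈ 46 + (2/(2+4)) × 10 = 46 + 3.3333 = 49.3333

49.3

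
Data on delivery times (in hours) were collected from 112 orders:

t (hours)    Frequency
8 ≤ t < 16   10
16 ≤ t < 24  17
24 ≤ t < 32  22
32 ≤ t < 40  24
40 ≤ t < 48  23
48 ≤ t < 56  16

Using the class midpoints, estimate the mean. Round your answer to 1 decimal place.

Midpoints: 12, 20, 28, 36, 44, 52
Σfm = 10×12 + 17×20 + 22×28 + 24×36 + 23×44 + 16×52 = 3784
n = Σf = 112
Mean = 3784 / 112 = 33.7857

33.8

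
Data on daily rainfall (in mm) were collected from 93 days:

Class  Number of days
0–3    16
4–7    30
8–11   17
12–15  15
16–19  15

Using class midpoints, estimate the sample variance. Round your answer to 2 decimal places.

Midpoints: 1.5, 5.5, 9.5, 13.5, 17.5
n = 93, Σfm = 815.5, mean = 8.7688
Σfm² = 9805.25
Σf(m − x̄)² = Σfm² − (Σfm)²/n = 9805.25 − 815.5²/93 = 2654.2796
Sample variance = 2654.2796 / 92 = 28.8509

28.85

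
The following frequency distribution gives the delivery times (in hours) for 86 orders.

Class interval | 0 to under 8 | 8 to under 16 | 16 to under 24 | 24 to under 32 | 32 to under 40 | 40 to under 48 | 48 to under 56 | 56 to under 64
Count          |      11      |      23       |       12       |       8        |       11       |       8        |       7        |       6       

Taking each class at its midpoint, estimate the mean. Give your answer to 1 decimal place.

Midpoints: 4, 12, 20, 28, 36, 44, 52, 60
Σfm = 11×4 + 23×12 + 12×20 + 8×28 + 11×36 + 8×44 + 7×52 + 6×60 = 2256
n = Σf = 86
Mean = 2256 / 86 = 26.2326

26.2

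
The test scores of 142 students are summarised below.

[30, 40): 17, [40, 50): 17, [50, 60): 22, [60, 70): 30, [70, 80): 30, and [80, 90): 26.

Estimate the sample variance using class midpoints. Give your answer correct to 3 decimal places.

Midpoints: 35, 45, 55, 65, 75, 85
n = 142, Σfm = 8980, mean = 63.2394
Σfm² = 605150
Σf(m − x̄)² = Σfm² − (Σfm)²/n = 605150 − 8980²/142 = 37259.8592
Sample variance = 37259.8592 / 141 = 264.2543

264.254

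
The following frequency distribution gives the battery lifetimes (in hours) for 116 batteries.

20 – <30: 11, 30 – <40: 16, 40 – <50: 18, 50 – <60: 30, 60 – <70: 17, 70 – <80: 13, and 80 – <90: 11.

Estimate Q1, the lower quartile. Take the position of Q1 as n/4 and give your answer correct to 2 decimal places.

41.11

Cumulative frequencies: 11, 27, 45, 75, 92, 105, 116
n = 116; position = n/4 = 29.
This falls in the class 40 – <50: L = 40, F = 27, f = 18, h = 10.
Lower quartile ≈ 40 + ((29 − 27) / 18) × 10 = 41.1111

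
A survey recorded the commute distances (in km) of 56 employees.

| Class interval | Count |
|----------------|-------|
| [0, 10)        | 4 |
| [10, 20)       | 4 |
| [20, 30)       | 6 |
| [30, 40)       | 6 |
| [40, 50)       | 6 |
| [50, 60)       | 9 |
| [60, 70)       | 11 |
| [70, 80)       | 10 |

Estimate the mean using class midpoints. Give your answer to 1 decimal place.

47.7

Midpoints: 5, 15, 25, 35, 45, 55, 65, 75
Σfm = 4×5 + 4×15 + 6×25 + 6×35 + 6×45 + 9×55 + 11×65 + 10×75 = 2670
n = Σf = 56
Mean = 2670 / 56 = 47.6786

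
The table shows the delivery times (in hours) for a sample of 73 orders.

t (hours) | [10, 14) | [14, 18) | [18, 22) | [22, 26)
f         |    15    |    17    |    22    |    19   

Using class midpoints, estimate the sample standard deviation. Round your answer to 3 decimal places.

Midpoints: 12, 16, 20, 24
n = 73, Σfm = 1348, mean = 18.4658
Σfm² = 26256
Σf(m − x̄)² = Σfm² − (Σfm)²/n = 26256 − 1348²/73 = 1364.1644
Sample variance = 1364.1644 / 72 = 18.9467
Standard deviation = √18.9467 = 4.3528

4.353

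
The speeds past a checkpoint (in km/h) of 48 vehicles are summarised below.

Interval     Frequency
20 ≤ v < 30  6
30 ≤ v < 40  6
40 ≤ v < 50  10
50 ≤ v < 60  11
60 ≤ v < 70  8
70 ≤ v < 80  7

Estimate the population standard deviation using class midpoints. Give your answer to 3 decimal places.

15.629

Midpoints: 25, 35, 45, 55, 65, 75
n = 48, Σfm = 2460, mean = 51.2500
Σfm² = 137800
Σf(m − x̄)² = Σfm² − (Σfm)²/n = 137800 − 2460²/48 = 11725.0000
Population variance = 11725.0000 / 48 = 244.2708
Standard deviation = √244.2708 = 15.6292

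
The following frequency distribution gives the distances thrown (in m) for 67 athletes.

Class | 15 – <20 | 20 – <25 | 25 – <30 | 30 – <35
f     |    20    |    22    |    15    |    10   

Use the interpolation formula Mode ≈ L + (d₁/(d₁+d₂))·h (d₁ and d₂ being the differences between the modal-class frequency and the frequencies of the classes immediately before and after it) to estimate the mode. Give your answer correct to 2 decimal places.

21.11

Modal class: 20 – <25 (highest frequency 22).
d₁ = 22 − 20 = 2, d₂ = 22 − 15 = 7
Mode ≈ 20 + (2/(2+7)) × 5 = 20 + 1.1111 = 21.1111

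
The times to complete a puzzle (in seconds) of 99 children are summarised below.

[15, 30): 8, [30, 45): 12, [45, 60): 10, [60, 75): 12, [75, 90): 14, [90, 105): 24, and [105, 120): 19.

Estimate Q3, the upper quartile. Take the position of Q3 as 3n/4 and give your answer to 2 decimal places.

Cumulative frequencies: 8, 20, 30, 42, 56, 80, 99
n = 99; position = 3n/4 = 74.25.
This falls in the class [90, 105): L = 90, F = 56, f = 24, h = 15.
Upper quartile ≈ 90 + ((74.25 − 56) / 24) × 15 = 101.4062

101.41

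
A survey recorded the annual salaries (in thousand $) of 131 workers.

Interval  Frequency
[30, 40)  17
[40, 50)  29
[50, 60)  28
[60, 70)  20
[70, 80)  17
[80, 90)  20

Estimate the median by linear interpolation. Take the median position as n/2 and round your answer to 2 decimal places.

Cumulative frequencies: 17, 46, 74, 94, 111, 131
n = 131; position = n/2 = 65.5.
This falls in the class [50, 60): L = 50, F = 46, f = 28, h = 10.
Median ≈ 50 + ((65.5 − 46) / 28) × 10 = 56.9643

56.96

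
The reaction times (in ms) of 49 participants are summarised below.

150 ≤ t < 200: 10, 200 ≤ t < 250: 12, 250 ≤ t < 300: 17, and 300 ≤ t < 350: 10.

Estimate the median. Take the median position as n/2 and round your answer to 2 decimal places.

257.35

Cumulative frequencies: 10, 22, 39, 49
n = 49; position = n/2 = 24.5.
This falls in the class 250 ≤ t < 300: L = 250, F = 22, f = 17, h = 50.
Median ≈ 250 + ((24.5 − 22) / 17) × 50 = 257.3529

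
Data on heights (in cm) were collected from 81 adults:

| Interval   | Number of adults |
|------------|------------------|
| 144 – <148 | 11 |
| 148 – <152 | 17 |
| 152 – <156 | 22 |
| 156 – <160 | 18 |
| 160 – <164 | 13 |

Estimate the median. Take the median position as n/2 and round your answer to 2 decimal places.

154.27

Cumulative frequencies: 11, 28, 50, 68, 81
n = 81; position = n/2 = 40.5.
This falls in the class 152 – <156: L = 152, F = 28, f = 22, h = 4.
Median ≈ 152 + ((40.5 − 28) / 22) × 4 = 154.2727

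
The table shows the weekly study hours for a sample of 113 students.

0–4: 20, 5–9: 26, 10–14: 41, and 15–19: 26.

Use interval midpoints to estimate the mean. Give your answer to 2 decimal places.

10.23

Midpoints: 2, 7, 12, 17
Σfm = 20×2 + 26×7 + 41×12 + 26×17 = 1156
n = Σf = 113
Mean = 1156 / 113 = 10.2301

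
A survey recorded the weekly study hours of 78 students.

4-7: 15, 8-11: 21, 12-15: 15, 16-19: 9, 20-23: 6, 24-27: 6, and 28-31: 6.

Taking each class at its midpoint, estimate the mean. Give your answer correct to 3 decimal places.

Midpoints: 5.5, 9.5, 13.5, 17.5, 21.5, 25.5, 29.5
Σfm = 15×5.5 + 21×9.5 + 15×13.5 + 9×17.5 + 6×21.5 + 6×25.5 + 6×29.5 = 1101
n = Σf = 78
Mean = 1101 / 78 = 14.1154

14.115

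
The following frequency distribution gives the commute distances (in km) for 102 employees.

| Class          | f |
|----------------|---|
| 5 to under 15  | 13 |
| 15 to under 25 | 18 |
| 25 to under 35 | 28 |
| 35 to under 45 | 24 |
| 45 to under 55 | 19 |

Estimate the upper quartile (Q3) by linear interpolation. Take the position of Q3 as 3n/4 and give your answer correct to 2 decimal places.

Cumulative frequencies: 13, 31, 59, 83, 102
n = 102; position = 3n/4 = 76.5.
This falls in the class 35 to under 45: L = 35, F = 59, f = 24, h = 10.
Upper quartile ≈ 35 + ((76.5 − 59) / 24) × 10 = 42.2917

42.29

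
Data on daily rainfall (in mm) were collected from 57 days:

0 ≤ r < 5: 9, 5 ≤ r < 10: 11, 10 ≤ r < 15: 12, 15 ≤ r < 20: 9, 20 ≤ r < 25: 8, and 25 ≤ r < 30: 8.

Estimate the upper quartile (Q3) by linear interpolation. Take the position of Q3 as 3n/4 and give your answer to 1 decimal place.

Cumulative frequencies: 9, 20, 32, 41, 49, 57
n = 57; position = 3n/4 = 42.75.
This falls in the class 20 ≤ r < 25: L = 20, F = 41, f = 8, h = 5.
Upper quartile ≈ 20 + ((42.75 − 41) / 8) × 5 = 21.0938

21.1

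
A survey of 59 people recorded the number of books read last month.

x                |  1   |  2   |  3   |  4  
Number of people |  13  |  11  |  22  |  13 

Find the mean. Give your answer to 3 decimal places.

Values: 1, 2, 3, 4
Σfx = 13×1 + 11×2 + 22×3 + 13×4 = 153
n = Σf = 59
Mean = 153 / 59 = 2.5932

2.593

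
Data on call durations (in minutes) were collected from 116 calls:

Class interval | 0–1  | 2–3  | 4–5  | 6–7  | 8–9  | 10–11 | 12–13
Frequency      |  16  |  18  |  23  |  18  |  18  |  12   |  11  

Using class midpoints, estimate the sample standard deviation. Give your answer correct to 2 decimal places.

Midpoints: 0.5, 2.5, 4.5, 6.5, 8.5, 10.5, 12.5
n = 116, Σfm = 690, mean = 5.9483
Σfm² = 5685
Σf(m − x̄)² = Σfm² − (Σfm)²/n = 5685 − 690²/116 = 1580.6897
Sample variance = 1580.6897 / 115 = 13.7451
Standard deviation = √13.7451 = 3.7074

3.71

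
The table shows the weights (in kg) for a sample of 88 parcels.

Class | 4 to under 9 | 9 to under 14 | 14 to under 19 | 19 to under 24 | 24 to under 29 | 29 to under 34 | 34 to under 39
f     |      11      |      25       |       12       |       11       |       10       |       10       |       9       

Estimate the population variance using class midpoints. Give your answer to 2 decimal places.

92.50

Midpoints: 6.5, 11.5, 16.5, 21.5, 26.5, 31.5, 36.5
n = 88, Σfm = 1702, mean = 19.3409
Σfm² = 41058
Σf(m − x̄)² = Σfm² − (Σfm)²/n = 41058 − 1702²/88 = 8139.7727
Population variance = 8139.7727 / 88 = 92.4974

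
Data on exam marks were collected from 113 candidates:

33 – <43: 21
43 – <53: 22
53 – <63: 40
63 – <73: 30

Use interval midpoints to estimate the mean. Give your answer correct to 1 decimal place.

55.0

Midpoints: 38, 48, 58, 68
Σfm = 21×38 + 22×48 + 40×58 + 30×68 = 6214
n = Σf = 113
Mean = 6214 / 113 = 54.9912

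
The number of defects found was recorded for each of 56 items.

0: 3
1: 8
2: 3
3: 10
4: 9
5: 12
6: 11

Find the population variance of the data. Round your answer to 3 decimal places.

3.432

Values: 0, 1, 2, 3, 4, 5, 6
n = 56, Σfx = 206, mean = 3.6786
Σfx² = 950
Σf(x − x̄)² = Σfx² − (Σfx)²/n = 950 − 206²/56 = 192.2143
Population variance = 192.2143 / 56 = 3.4324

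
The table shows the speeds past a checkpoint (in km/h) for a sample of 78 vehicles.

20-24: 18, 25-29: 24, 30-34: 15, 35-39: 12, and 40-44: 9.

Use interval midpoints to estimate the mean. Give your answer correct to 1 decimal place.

Midpoints: 22, 27, 32, 37, 42
Σfm = 18×22 + 24×27 + 15×32 + 12×37 + 9×42 = 2346
n = Σf = 78
Mean = 2346 / 78 = 30.0769

30.1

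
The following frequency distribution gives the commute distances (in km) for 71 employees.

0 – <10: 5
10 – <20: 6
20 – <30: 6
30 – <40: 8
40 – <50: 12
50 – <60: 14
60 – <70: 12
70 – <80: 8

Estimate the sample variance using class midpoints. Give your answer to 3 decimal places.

428.249

Midpoints: 5, 15, 25, 35, 45, 55, 65, 75
n = 71, Σfm = 3235, mean = 45.5634
Σfm² = 177375
Σf(m − x̄)² = Σfm² − (Σfm)²/n = 177375 − 3235²/71 = 29977.4648
Sample variance = 29977.4648 / 70 = 428.2495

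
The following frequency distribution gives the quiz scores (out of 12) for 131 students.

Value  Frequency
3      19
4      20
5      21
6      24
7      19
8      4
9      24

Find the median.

Cumulative frequencies: 19, 39, 60, 84, 103, 107, 131
n = 131, so the median is the value in position (n+1)/2 = 66.
Position 66 falls at value 6.

6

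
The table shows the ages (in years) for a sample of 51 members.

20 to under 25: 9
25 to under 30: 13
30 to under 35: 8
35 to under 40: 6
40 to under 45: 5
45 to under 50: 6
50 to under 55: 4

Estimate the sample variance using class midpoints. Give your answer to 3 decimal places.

92.961

Midpoints: 22.5, 27.5, 32.5, 37.5, 42.5, 47.5, 52.5
n = 51, Σfm = 1752.5, mean = 34.3627
Σfm² = 64868.75
Σf(m − x̄)² = Σfm² − (Σfm)²/n = 64868.75 − 1752.5²/51 = 4648.0392
Sample variance = 4648.0392 / 50 = 92.9608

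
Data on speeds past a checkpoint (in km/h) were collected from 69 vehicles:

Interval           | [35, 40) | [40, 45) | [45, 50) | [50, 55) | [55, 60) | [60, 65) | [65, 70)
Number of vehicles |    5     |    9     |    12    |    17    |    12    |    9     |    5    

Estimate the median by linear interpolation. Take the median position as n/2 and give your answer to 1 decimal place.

Cumulative frequencies: 5, 14, 26, 43, 55, 64, 69
n = 69; position = n/2 = 34.5.
This falls in the class [50, 55): L = 50, F = 26, f = 17, h = 5.
Median ≈ 50 + ((34.5 − 26) / 17) × 5 = 52.5000

52.5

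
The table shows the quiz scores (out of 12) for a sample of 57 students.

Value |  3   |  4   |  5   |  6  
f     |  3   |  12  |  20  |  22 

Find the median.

5

Cumulative frequencies: 3, 15, 35, 57
n = 57, so the median is the value in position (n+1)/2 = 29.
Position 29 falls at value 5.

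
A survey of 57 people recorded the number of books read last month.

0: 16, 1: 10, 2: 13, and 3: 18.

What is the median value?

Cumulative frequencies: 16, 26, 39, 57
n = 57, so the median is the value in position (n+1)/2 = 29.
Position 29 falls at value 2.

2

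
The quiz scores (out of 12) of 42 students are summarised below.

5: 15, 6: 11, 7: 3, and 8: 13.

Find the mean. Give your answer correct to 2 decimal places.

6.33

Values: 5, 6, 7, 8
Σfx = 15×5 + 11×6 + 3×7 + 13×8 = 266
n = Σf = 42
Mean = 266 / 42 = 6.3333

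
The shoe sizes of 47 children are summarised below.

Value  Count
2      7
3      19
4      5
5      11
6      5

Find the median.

3

Cumulative frequencies: 7, 26, 31, 42, 47
n = 47, so the median is the value in position (n+1)/2 = 24.
Position 24 falls at value 3.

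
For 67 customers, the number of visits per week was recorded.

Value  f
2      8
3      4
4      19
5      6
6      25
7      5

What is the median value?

5

Cumulative frequencies: 8, 12, 31, 37, 62, 67
n = 67, so the median is the value in position (n+1)/2 = 34.
Position 34 falls at value 5.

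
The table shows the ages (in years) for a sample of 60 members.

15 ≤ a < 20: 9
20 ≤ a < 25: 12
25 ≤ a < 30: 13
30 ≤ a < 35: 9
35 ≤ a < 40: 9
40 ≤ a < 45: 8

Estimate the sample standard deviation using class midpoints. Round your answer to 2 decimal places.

Midpoints: 17.5, 22.5, 27.5, 32.5, 37.5, 42.5
n = 60, Σfm = 1755, mean = 29.2500
Σfm² = 55275
Σf(m − x̄)² = Σfm² − (Σfm)²/n = 55275 − 1755²/60 = 3941.2500
Sample variance = 3941.2500 / 59 = 66.8008
Standard deviation = √66.8008 = 8.1732

8.17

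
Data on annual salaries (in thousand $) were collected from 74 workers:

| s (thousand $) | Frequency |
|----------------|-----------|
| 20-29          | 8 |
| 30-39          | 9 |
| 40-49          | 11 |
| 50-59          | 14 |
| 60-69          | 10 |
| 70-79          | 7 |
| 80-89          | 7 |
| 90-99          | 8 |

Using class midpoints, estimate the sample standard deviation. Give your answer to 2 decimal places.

Midpoints: 24.5, 34.5, 44.5, 54.5, 64.5, 74.5, 84.5, 94.5
n = 74, Σfm = 4273, mean = 57.7432
Σfm² = 280758.5
Σf(m − x̄)² = Σfm² − (Σfm)²/n = 280758.5 − 4273²/74 = 34021.6216
Sample variance = 34021.6216 / 73 = 466.0496
Standard deviation = √466.0496 = 21.5882

21.59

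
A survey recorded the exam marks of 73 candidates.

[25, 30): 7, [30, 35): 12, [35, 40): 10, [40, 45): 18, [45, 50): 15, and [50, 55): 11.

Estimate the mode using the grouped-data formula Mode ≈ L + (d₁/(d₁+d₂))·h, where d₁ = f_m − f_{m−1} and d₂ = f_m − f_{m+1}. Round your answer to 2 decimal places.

43.64

Modal class: [40, 45) (highest frequency 18).
d₁ = 18 − 10 = 8, d₂ = 18 − 15 = 3
Mode ≈ 40 + (8/(8+3)) × 5 = 40 + 3.6364 = 43.6364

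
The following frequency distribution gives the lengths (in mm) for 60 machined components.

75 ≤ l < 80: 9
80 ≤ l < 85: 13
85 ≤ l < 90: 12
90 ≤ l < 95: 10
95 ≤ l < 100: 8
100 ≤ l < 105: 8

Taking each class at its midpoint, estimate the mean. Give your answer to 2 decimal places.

Midpoints: 77.5, 82.5, 87.5, 92.5, 97.5, 102.5
Σfm = 9×77.5 + 13×82.5 + 12×87.5 + 10×92.5 + 8×97.5 + 8×102.5 = 5345
n = Σf = 60
Mean = 5345 / 60 = 89.0833

89.08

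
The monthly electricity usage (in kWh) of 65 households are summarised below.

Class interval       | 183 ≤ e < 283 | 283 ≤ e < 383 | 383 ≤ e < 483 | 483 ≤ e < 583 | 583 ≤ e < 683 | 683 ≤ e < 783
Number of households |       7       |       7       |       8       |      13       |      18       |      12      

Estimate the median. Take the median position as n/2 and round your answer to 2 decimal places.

Cumulative frequencies: 7, 14, 22, 35, 53, 65
n = 65; position = n/2 = 32.5.
This falls in the class 483 ≤ e < 583: L = 483, F = 22, f = 13, h = 100.
Median ≈ 483 + ((32.5 − 22) / 13) × 100 = 563.7692

563.77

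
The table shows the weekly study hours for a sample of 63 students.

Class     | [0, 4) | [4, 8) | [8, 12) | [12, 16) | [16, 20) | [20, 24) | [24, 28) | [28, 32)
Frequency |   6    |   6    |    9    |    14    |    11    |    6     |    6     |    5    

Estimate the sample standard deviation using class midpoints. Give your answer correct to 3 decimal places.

8.005

Midpoints: 2, 6, 10, 14, 18, 22, 26, 30
n = 63, Σfm = 970, mean = 15.3968
Σfm² = 18908
Σf(m − x̄)² = Σfm² − (Σfm)²/n = 18908 − 970²/63 = 3973.0794
Sample variance = 3973.0794 / 62 = 64.0819
Standard deviation = √64.0819 = 8.0051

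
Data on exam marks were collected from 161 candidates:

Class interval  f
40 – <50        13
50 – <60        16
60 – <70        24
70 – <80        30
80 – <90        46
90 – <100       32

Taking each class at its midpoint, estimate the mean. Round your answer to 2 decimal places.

Midpoints: 45, 55, 65, 75, 85, 95
Σfm = 13×45 + 16×55 + 24×65 + 30×75 + 46×85 + 32×95 = 12225
n = Σf = 161
Mean = 12225 / 161 = 75.9317

75.93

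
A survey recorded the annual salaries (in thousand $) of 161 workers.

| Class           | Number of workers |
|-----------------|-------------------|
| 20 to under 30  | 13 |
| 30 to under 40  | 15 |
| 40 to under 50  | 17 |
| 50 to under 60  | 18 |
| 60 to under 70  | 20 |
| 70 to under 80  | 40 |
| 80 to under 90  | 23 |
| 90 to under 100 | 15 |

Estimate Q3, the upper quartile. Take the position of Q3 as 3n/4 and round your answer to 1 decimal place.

Cumulative frequencies: 13, 28, 45, 63, 83, 123, 146, 161
n = 161; position = 3n/4 = 120.75.
This falls in the class 70 to under 80: L = 70, F = 83, f = 40, h = 10.
Upper quartile ≈ 70 + ((120.75 − 83) / 40) × 10 = 79.4375

79.4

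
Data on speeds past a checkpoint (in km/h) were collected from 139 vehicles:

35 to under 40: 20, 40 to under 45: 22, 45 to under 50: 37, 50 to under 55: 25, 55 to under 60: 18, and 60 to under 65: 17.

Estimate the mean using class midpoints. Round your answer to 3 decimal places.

Midpoints: 37.5, 42.5, 47.5, 52.5, 57.5, 62.5
Σfm = 20×37.5 + 22×42.5 + 37×47.5 + 25×52.5 + 18×57.5 + 17×62.5 = 6852.5
n = Σf = 139
Mean = 6852.5 / 139 = 49.2986

49.299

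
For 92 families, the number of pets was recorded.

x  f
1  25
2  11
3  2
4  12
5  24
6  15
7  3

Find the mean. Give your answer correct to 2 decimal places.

Values: 1, 2, 3, 4, 5, 6, 7
Σfx = 25×1 + 11×2 + 2×3 + 12×4 + 24×5 + 15×6 + 3×7 = 332
n = Σf = 92
Mean = 332 / 92 = 3.6087

3.61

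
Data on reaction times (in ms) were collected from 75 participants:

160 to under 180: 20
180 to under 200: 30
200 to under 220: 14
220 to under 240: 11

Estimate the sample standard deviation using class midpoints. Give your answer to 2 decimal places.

Midpoints: 170, 190, 210, 230
n = 75, Σfm = 14570, mean = 194.2667
Σfm² = 2860300
Σf(m − x̄)² = Σfm² − (Σfm)²/n = 2860300 − 14570²/75 = 29834.6667
Sample variance = 29834.6667 / 74 = 403.1712
Standard deviation = √403.1712 = 20.0791

20.08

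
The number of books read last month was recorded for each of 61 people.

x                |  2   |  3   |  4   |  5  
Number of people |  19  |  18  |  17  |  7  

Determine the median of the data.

Cumulative frequencies: 19, 37, 54, 61
n = 61, so the median is the value in position (n+1)/2 = 31.
Position 31 falls at value 3.

3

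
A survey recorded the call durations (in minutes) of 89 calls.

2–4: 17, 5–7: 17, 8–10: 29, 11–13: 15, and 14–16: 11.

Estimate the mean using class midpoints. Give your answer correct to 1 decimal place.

Midpoints: 3, 6, 9, 12, 15
Σfm = 17×3 + 17×6 + 29×9 + 15×12 + 11×15 = 759
n = Σf = 89
Mean = 759 / 89 = 8.5281

8.5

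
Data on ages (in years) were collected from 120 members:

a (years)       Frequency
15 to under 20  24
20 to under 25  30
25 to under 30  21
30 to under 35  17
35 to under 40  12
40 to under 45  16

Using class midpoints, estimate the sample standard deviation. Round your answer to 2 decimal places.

8.38

Midpoints: 17.5, 22.5, 27.5, 32.5, 37.5, 42.5
n = 120, Σfm = 3355, mean = 27.9583
Σfm² = 102150
Σf(m − x̄)² = Σfm² − (Σfm)²/n = 102150 − 3355²/120 = 8349.7917
Sample variance = 8349.7917 / 119 = 70.1663
Standard deviation = √70.1663 = 8.3765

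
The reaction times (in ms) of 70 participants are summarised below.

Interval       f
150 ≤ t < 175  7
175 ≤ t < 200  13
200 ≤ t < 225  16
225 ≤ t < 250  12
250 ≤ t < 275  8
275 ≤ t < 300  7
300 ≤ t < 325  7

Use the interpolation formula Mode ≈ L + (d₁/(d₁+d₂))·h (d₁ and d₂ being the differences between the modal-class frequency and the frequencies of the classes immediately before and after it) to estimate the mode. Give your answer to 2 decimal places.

210.71

Modal class: 200 ≤ t < 225 (highest frequency 16).
d₁ = 16 − 13 = 3, d₂ = 16 − 12 = 4
Mode ≈ 200 + (3/(3+4)) × 25 = 200 + 10.7143 = 210.7143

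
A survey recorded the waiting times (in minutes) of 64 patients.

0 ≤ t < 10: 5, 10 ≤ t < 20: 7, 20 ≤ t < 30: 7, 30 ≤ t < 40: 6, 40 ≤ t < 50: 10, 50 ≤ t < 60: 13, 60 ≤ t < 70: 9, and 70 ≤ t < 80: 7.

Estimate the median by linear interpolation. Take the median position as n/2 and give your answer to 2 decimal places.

47.00

Cumulative frequencies: 5, 12, 19, 25, 35, 48, 57, 64
n = 64; position = n/2 = 32.
This falls in the class 40 ≤ t < 50: L = 40, F = 25, f = 10, h = 10.
Median ≈ 40 + ((32 − 25) / 10) × 10 = 47.0000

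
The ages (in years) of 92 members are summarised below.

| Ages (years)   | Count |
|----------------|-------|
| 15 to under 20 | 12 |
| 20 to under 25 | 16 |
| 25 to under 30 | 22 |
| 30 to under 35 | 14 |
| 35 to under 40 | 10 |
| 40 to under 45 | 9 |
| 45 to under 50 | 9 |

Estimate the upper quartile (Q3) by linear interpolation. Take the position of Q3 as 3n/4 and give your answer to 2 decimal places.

Cumulative frequencies: 12, 28, 50, 64, 74, 83, 92
n = 92; position = 3n/4 = 69.
This falls in the class 35 to under 40: L = 35, F = 64, f = 10, h = 5.
Upper quartile ≈ 35 + ((69 − 64) / 10) × 5 = 37.5000

37.50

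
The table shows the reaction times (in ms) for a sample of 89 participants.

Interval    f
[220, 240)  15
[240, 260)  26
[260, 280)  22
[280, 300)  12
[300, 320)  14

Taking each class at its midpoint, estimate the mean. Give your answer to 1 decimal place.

266.4

Midpoints: 230, 250, 270, 290, 310
Σfm = 15×230 + 26×250 + 22×270 + 12×290 + 14×310 = 23710
n = Σf = 89
Mean = 23710 / 89 = 266.4045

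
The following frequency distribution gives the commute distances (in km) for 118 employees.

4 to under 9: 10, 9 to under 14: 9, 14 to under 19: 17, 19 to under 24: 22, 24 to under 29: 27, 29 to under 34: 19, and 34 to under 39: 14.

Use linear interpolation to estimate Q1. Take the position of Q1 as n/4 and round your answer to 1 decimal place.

Cumulative frequencies: 10, 19, 36, 58, 85, 104, 118
n = 118; position = n/4 = 29.5.
This falls in the class 14 to under 19: L = 14, F = 19, f = 17, h = 5.
Lower quartile ≈ 14 + ((29.5 − 19) / 17) × 5 = 17.0882

17.1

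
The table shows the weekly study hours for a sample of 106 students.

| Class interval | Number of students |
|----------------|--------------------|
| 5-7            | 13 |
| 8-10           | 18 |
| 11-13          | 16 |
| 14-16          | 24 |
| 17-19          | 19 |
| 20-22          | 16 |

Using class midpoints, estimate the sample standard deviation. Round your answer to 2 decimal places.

4.84

Midpoints: 6, 9, 12, 15, 18, 21
n = 106, Σfm = 1470, mean = 13.8679
Σfm² = 22842
Σf(m − x̄)² = Σfm² − (Σfm)²/n = 22842 − 1470²/106 = 2456.1509
Sample variance = 2456.1509 / 105 = 23.3919
Standard deviation = √23.3919 = 4.8365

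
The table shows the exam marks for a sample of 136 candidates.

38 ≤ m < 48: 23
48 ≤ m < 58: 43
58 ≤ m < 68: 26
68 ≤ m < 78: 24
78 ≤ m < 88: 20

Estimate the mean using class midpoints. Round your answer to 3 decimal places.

Midpoints: 43, 53, 63, 73, 83
Σfm = 23×43 + 43×53 + 26×63 + 24×73 + 20×83 = 8318
n = Σf = 136
Mean = 8318 / 136 = 61.1618

61.162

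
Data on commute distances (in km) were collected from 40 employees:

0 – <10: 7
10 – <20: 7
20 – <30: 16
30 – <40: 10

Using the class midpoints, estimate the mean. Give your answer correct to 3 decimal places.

Midpoints: 5, 15, 25, 35
Σfm = 7×5 + 7×15 + 16×25 + 10×35 = 890
n = Σf = 40
Mean = 890 / 40 = 22.2500

22.250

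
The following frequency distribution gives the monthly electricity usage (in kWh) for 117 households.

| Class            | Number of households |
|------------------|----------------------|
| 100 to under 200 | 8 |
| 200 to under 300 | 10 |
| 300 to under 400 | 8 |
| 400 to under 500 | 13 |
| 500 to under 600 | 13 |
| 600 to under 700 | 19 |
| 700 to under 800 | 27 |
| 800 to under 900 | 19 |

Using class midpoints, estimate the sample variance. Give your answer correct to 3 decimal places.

47241.379

Midpoints: 150, 250, 350, 450, 550, 650, 750, 850
n = 117, Σfm = 68250, mean = 583.3333
Σfm² = 45292500
Σf(m − x̄)² = Σfm² − (Σfm)²/n = 45292500 − 68250²/117 = 5480000.0000
Sample variance = 5480000.0000 / 116 = 47241.3793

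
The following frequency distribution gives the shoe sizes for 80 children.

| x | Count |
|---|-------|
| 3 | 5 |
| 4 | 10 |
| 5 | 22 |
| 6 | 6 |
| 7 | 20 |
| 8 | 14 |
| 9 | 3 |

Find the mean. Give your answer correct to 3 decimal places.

6.000

Values: 3, 4, 5, 6, 7, 8, 9
Σfx = 5×3 + 10×4 + 22×5 + 6×6 + 20×7 + 14×8 + 3×9 = 480
n = Σf = 80
Mean = 480 / 80 = 6.0000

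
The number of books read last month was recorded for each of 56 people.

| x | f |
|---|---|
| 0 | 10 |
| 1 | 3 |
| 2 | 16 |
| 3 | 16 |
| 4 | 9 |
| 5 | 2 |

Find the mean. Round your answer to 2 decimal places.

2.30

Values: 0, 1, 2, 3, 4, 5
Σfx = 10×0 + 3×1 + 16×2 + 16×3 + 9×4 + 2×5 = 129
n = Σf = 56
Mean = 129 / 56 = 2.3036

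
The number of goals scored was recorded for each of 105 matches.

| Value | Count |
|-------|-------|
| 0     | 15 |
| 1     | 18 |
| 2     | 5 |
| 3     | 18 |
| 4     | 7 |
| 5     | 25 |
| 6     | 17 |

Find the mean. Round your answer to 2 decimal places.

3.21

Values: 0, 1, 2, 3, 4, 5, 6
Σfx = 15×0 + 18×1 + 5×2 + 18×3 + 7×4 + 25×5 + 17×6 = 337
n = Σf = 105
Mean = 337 / 105 = 3.2095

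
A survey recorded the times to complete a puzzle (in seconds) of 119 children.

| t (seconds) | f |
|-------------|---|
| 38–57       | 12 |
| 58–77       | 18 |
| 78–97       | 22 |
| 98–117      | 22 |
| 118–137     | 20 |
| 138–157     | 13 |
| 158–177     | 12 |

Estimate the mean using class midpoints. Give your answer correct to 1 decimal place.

Midpoints: 47.5, 67.5, 87.5, 107.5, 127.5, 147.5, 167.5
Σfm = 12×47.5 + 18×67.5 + 22×87.5 + 22×107.5 + 20×127.5 + 13×147.5 + 12×167.5 = 12552.5
n = Σf = 119
Mean = 12552.5 / 119 = 105.4832

105.5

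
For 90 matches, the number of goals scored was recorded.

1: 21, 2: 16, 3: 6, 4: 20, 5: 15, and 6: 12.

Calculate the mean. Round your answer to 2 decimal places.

3.31

Values: 1, 2, 3, 4, 5, 6
Σfx = 21×1 + 16×2 + 6×3 + 20×4 + 15×5 + 12×6 = 298
n = Σf = 90
Mean = 298 / 90 = 3.3111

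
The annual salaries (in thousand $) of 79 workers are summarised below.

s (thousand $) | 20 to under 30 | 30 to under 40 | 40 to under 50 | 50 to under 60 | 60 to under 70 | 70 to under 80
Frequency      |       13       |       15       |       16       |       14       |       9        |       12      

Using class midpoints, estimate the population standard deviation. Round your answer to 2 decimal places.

Midpoints: 25, 35, 45, 55, 65, 75
n = 79, Σfm = 3825, mean = 48.4177
Σfm² = 206775
Σf(m − x̄)² = Σfm² − (Σfm)²/n = 206775 − 3825²/79 = 21577.2152
Population variance = 21577.2152 / 79 = 273.1293
Standard deviation = √273.1293 = 16.5266

16.53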